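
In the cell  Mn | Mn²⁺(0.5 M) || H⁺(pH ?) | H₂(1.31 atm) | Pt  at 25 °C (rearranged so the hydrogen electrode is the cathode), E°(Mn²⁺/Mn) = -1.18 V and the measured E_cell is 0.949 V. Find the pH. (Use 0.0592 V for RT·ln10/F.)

E°_cell = 1.18 V and n = 2.
log Q = n(E° − E)/0.0592 = 2×(1.18 − 0.949)/0.0592 = 7.804.
With Q = [Mn²⁺]·P(H₂) / [H⁺]^2, solving for [H⁺] gives log[H⁺] = -3.994, so pH = 3.99.

pH = 3.99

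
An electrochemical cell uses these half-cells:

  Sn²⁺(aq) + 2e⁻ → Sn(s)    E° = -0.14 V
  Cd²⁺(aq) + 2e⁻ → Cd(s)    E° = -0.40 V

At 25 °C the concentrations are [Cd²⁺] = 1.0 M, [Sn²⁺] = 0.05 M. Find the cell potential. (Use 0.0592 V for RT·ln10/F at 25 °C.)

The Sn²⁺/Sn couple has the higher reduction potential and acts as the cathode, so E°_cell = -0.14 − (-0.40) = 0.26 V.
Balancing electrons gives n = 2; the reaction quotient is Q = [Cd²⁺]/[Sn²⁺] = 20.0.
At 25 °C, E = E° − (0.0592/n) log Q = 0.26 − (0.0592/2)(1.301) = 0.260 − 0.039 = 0.221 V.

0.221 V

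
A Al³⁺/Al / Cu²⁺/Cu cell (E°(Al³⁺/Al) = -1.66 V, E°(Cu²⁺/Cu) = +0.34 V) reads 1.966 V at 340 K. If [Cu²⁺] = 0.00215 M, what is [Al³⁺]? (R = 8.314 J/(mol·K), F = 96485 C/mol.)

0.0032 M

From the Nernst equation, ln Q = nF(E° − E)/RT = 6×96485×(2.00 − 1.966)/(8.314×340) = 6.963, so Q = 1060.
With Q = [Al³⁺]^2/[Cu²⁺]^3 and the known concentrations, [Al³⁺]^2 in the numerator gives [Al³⁺] = 0.0032 M.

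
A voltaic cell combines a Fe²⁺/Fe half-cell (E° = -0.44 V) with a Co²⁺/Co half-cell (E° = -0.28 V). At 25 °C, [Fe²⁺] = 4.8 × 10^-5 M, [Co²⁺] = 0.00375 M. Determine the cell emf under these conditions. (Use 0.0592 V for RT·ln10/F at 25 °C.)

The Co²⁺/Co couple has the higher reduction potential and acts as the cathode, so E°_cell = -0.28 − (-0.44) = 0.16 V.
Balancing electrons gives n = 2; the reaction quotient is Q = [Fe²⁺]/[Co²⁺] = 0.0128.
At 25 °C, E = E° − (0.0592/n) log Q = 0.16 − (0.0592/2)(-1.893) = 0.160 + 0.056 = 0.216 V.

0.216 V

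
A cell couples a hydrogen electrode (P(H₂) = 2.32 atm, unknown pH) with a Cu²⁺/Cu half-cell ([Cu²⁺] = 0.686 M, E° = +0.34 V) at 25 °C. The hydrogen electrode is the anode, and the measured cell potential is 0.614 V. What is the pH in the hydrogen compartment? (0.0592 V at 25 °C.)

E°_cell = 0.34 V and n = 2.
log Q = n(E° − E)/0.0592 = 2×(0.34 − 0.614)/0.0592 = -9.257.
With Q = [H⁺]^2 / ([Cu²⁺]·P(H₂)), solving for [H⁺] gives log[H⁺] = -4.527, so pH = 4.53.

pH = 4.53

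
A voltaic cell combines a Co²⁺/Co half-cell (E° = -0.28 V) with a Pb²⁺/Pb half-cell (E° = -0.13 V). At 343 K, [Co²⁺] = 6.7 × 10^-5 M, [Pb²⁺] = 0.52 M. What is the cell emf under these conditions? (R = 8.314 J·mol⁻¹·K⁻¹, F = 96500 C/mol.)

The Pb²⁺/Pb couple has the higher reduction potential and acts as the cathode, so E°_cell = -0.13 − (-0.28) = 0.15 V.
Balancing electrons gives n = 2; the reaction quotient is Q = [Co²⁺]/[Pb²⁺] = 1.29 × 10^-4.
E = E° − (RT/nF) ln Q = 0.15 − (8.314×343)/(2×96500) × (-8.957) = 0.150 + 0.132 = 0.282 V.

0.282 V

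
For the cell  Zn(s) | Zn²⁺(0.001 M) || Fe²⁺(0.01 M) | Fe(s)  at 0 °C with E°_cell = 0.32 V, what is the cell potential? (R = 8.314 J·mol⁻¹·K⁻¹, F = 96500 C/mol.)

Balancing electrons gives n = 2; the reaction quotient is Q = [Zn²⁺]/[Fe²⁺] = 0.100.
E = E° − (RT/nF) ln Q = 0.32 − (8.314×273)/(2×96500) × (-2.303) = 0.320 + 0.027 = 0.347 V.

0.347 V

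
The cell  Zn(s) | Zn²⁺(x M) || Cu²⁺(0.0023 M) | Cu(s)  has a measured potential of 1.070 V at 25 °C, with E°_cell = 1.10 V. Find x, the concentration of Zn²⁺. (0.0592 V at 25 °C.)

0.024 M

From the Nernst equation, log Q = n(E° − E)/0.0592 = 2(1.10 − 1.070)/0.0592 = 1.014, so Q = 10.3.
With Q = [Zn²⁺]/[Cu²⁺] and the known concentrations, [Zn²⁺] in the numerator gives [Zn²⁺] = 0.024 M.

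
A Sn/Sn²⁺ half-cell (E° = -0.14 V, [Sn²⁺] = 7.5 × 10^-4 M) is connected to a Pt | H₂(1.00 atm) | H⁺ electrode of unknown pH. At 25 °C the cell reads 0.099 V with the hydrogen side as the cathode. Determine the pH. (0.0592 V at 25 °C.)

E°_cell = 0.14 V and n = 2.
log Q = n(E° − E)/0.0592 = 2×(0.14 − 0.099)/0.0592 = 1.385.
With Q = [Sn²⁺]·P(H₂) / [H⁺]^2, solving for [H⁺] gives log[H⁺] = -2.255, so pH = 2.26.

pH = 2.26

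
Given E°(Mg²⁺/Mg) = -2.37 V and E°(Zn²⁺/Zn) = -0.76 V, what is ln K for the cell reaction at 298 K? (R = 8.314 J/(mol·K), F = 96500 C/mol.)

E°_cell = -0.76 − (-2.37) = 1.61 V, with n = 2 electrons transferred.
At equilibrium E = 0, so the Nernst equation gives ln K = nFE°/RT = (2)(96500)(1.61)/((8.314)(298)) = 125.42.

ln K = 125.4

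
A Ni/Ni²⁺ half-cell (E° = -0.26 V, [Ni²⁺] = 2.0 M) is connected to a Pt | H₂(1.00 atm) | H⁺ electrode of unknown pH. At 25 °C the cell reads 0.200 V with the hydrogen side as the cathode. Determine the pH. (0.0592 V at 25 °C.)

E°_cell = 0.26 V and n = 2.
log Q = n(E° − E)/0.0592 = 2×(0.26 − 0.200)/0.0592 = 2.027.
With Q = [Ni²⁺]·P(H₂) / [H⁺]^2, solving for [H⁺] gives log[H⁺] = -0.863, so pH = 0.86.

pH = 0.86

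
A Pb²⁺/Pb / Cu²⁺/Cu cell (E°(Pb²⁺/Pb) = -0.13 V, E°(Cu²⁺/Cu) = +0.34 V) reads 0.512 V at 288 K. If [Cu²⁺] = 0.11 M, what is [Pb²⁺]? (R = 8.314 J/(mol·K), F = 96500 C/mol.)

0.0037 M

From the Nernst equation, ln Q = nF(E° − E)/RT = 2×96500×(0.47 − 0.512)/(8.314×288) = -3.385, so Q = 0.0339.
With Q = [Pb²⁺]/[Cu²⁺] and the known concentrations, [Pb²⁺] in the numerator gives [Pb²⁺] = 0.0037 M.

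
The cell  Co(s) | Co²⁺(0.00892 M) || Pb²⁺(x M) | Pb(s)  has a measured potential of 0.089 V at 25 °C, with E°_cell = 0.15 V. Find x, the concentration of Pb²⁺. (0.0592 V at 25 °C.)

7.8 × 10^-5 M

From the Nernst equation, log Q = n(E° − E)/0.0592 = 2(0.15 − 0.089)/0.0592 = 2.061, so Q = 115.
With Q = [Co²⁺]/[Pb²⁺] and the known concentrations, [Pb²⁺] in the denominator gives [Pb²⁺] = 7.8 × 10^-5 M.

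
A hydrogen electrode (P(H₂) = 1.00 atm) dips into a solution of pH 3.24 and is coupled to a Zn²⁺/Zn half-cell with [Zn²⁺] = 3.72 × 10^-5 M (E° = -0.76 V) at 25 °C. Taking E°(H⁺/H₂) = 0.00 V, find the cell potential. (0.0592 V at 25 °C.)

0.70 V

The hydrogen couple is the cathode, so E°_cell = 0.76 V; n = 2.
[H⁺] = 10^(−3.24) = 5.8 × 10^-4 M, and Q = [Zn²⁺]·P(H₂) / [H⁺]^2 = 112.
E = E° − (0.0592/2) log Q = 0.76 − (0.0592/2)(2.051) = 0.699 V.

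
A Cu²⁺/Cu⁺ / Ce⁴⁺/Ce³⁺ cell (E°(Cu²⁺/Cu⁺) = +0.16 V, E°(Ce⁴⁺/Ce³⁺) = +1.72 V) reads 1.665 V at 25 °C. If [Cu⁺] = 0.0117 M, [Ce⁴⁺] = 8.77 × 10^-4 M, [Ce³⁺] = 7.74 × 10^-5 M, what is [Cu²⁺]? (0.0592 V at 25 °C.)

0.0022 M

From the Nernst equation, log Q = n(E° − E)/0.0592 = 1(1.56 − 1.665)/0.0592 = -1.774, so Q = 0.0168.
With Q = [Cu²⁺]·[Ce³⁺]/([Cu⁺]·[Ce⁴⁺]) and the known concentrations, [Cu²⁺] in the numerator gives [Cu²⁺] = 0.0022 M.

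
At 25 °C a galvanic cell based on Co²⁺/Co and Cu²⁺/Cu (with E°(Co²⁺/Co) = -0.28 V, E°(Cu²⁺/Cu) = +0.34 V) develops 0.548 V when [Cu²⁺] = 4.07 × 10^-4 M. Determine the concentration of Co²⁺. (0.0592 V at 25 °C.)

0.11 M

From the Nernst equation, log Q = n(E° − E)/0.0592 = 2(0.62 − 0.548)/0.0592 = 2.432, so Q = 271.
With Q = [Co²⁺]/[Cu²⁺] and the known concentrations, [Co²⁺] in the numerator gives [Co²⁺] = 0.11 M.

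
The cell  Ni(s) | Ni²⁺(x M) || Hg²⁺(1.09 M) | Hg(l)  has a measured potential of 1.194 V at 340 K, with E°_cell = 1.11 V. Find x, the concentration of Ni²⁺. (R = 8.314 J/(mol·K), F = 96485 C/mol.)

0.0035 M

From the Nernst equation, ln Q = nF(E° − E)/RT = 2×96485×(1.11 − 1.194)/(8.314×340) = -5.734, so Q = 0.00323.
With Q = [Ni²⁺]/[Hg²⁺] and the known concentrations, [Ni²⁺] in the numerator gives [Ni²⁺] = 0.0035 M.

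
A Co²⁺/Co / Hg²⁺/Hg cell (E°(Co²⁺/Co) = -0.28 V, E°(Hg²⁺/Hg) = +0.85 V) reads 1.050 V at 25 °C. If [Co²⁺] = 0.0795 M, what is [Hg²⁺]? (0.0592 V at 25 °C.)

From the Nernst equation, log Q = n(E° − E)/0.0592 = 2(1.13 − 1.050)/0.0592 = 2.703, so Q = 504.
With Q = [Co²⁺]/[Hg²⁺] and the known concentrations, [Hg²⁺] in the denominator gives [Hg²⁺] = 1.6 × 10^-4 M.

1.6 × 10^-4 M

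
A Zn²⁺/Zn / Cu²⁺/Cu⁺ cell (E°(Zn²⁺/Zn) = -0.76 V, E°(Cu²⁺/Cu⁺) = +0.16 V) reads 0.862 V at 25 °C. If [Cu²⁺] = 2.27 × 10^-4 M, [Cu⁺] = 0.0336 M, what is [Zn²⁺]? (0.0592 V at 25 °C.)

0.0042 M

From the Nernst equation, log Q = n(E° − E)/0.0592 = 2(0.92 − 0.862)/0.0592 = 1.959, so Q = 91.1.
With Q = [Zn²⁺]·[Cu⁺]^2/[Cu²⁺]^2 and the known concentrations, [Zn²⁺] in the numerator gives [Zn²⁺] = 0.0042 M.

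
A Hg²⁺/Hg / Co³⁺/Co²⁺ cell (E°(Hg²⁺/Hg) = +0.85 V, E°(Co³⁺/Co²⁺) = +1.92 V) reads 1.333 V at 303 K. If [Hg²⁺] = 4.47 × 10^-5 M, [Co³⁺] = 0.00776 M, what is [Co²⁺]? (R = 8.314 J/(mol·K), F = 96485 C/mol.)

4.9 × 10^-5 M

From the Nernst equation, ln Q = nF(E° − E)/RT = 2×96485×(1.07 − 1.333)/(8.314×303) = -20.146, so Q = 1.78 × 10^-9.
With Q = [Hg²⁺]·[Co²⁺]^2/[Co³⁺]^2 and the known concentrations, [Co²⁺]^2 in the numerator gives [Co²⁺] = 4.9 × 10^-5 M.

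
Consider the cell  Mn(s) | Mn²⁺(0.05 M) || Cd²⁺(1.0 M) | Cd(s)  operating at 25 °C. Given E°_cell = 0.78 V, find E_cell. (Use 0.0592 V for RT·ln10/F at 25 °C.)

Balancing electrons gives n = 2; the reaction quotient is Q = [Mn²⁺]/[Cd²⁺] = 0.0500.
At 25 °C, E = E° − (0.0592/n) log Q = 0.78 − (0.0592/2)(-1.301) = 0.780 + 0.039 = 0.819 V.

0.819 V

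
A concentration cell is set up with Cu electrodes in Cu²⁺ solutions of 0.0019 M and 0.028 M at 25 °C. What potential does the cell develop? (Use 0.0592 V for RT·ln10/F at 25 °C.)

0.035 V

Both half-cells are Cu²⁺/Cu, so E°_cell = 0. The concentrated side is the cathode; the cell reaction moves Cu²⁺ from high to low concentration with n = 2.
Q = [Cu²⁺]_dilute/[Cu²⁺]_conc = 0.0019/0.028 = 0.0679.
E = 0 − (0.0592/2) log Q = −(0.0592/2)(-1.168) = 0.0346 V.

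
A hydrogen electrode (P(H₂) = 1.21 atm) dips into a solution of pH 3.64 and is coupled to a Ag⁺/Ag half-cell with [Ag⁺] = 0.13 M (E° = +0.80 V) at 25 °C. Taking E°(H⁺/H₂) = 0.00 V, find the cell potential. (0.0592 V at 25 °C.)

0.97 V

The Ag⁺/Ag couple is the cathode, so E°_cell = 0.80 V; n = 2.
[H⁺] = 10^(−3.64) = 2.3 × 10^-4 M, and Q = [H⁺]^2 / ([Ag⁺]^2·P(H₂)) = 2.57 × 10^-6.
E = E° − (0.0592/2) log Q = 0.80 − (0.0592/2)(-5.591) = 0.965 V.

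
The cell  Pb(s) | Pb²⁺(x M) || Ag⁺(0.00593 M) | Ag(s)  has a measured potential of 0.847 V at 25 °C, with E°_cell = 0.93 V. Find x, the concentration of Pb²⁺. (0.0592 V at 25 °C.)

0.022 M

From the Nernst equation, log Q = n(E° − E)/0.0592 = 2(0.93 − 0.847)/0.0592 = 2.804, so Q = 637.
With Q = [Pb²⁺]/[Ag⁺]^2 and the known concentrations, [Pb²⁺] in the numerator gives [Pb²⁺] = 0.022 M.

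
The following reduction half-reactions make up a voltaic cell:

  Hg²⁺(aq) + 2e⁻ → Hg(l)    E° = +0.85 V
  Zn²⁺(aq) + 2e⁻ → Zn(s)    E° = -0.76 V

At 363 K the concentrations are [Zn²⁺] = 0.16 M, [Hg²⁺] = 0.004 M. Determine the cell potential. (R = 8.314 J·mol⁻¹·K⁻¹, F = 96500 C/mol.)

1.55 V

The Hg²⁺/Hg couple has the higher reduction potential and acts as the cathode, so E°_cell = +0.85 − (-0.76) = 1.61 V.
Balancing electrons gives n = 2; the reaction quotient is Q = [Zn²⁺]/[Hg²⁺] = 40.0.
E = E° − (RT/nF) ln Q = 1.61 − (8.314×363)/(2×96500) × (3.689) = 1.610 − 0.058 = 1.552 V.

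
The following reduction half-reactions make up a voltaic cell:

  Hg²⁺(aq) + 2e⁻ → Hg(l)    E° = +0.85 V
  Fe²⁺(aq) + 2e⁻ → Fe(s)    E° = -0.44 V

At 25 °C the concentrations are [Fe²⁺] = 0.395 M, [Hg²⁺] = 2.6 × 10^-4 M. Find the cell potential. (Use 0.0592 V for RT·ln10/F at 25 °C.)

The Hg²⁺/Hg couple has the higher reduction potential and acts as the cathode, so E°_cell = +0.85 − (-0.44) = 1.29 V.
Balancing electrons gives n = 2; the reaction quotient is Q = [Fe²⁺]/[Hg²⁺] = 1520.
At 25 °C, E = E° − (0.0592/n) log Q = 1.29 − (0.0592/2)(3.182) = 1.290 − 0.094 = 1.196 V.

1.20 V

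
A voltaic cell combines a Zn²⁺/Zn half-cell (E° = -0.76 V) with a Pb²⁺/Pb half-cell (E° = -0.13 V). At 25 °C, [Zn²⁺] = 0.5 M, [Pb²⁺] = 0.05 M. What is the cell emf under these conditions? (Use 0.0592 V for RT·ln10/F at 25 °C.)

The Pb²⁺/Pb couple has the higher reduction potential and acts as the cathode, so E°_cell = -0.13 − (-0.76) = 0.63 V.
Balancing electrons gives n = 2; the reaction quotient is Q = [Zn²⁺]/[Pb²⁺] = 10.0.
At 25 °C, E = E° − (0.0592/n) log Q = 0.63 − (0.0592/2)(1.000) = 0.630 − 0.030 = 0.600 V.

0.600 V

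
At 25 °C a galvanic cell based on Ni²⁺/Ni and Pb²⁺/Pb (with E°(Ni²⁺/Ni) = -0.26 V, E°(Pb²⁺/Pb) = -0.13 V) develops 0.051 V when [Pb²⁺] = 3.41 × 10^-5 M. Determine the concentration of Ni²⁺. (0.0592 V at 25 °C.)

0.016 M

From the Nernst equation, log Q = n(E° − E)/0.0592 = 2(0.13 − 0.051)/0.0592 = 2.669, so Q = 467.
With Q = [Ni²⁺]/[Pb²⁺] and the known concentrations, [Ni²⁺] in the numerator gives [Ni²⁺] = 0.016 M.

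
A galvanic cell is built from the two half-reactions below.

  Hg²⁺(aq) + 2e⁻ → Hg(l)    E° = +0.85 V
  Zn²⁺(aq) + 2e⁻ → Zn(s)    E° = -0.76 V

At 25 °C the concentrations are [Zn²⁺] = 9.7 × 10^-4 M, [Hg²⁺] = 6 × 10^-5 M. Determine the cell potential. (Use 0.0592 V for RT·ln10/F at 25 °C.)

1.57 V

The Hg²⁺/Hg couple has the higher reduction potential and acts as the cathode, so E°_cell = +0.85 − (-0.76) = 1.61 V.
Balancing electrons gives n = 2; the reaction quotient is Q = [Zn²⁺]/[Hg²⁺] = 16.2.
At 25 °C, E = E° − (0.0592/n) log Q = 1.61 − (0.0592/2)(1.209) = 1.610 − 0.036 = 1.574 V.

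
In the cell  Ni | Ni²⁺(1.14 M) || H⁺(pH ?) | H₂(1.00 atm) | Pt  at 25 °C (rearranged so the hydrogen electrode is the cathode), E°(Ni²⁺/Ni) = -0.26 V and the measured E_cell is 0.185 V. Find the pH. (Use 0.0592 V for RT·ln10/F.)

E°_cell = 0.26 V and n = 2.
log Q = n(E° − E)/0.0592 = 2×(0.26 − 0.185)/0.0592 = 2.534.
With Q = [Ni²⁺]·P(H₂) / [H⁺]^2, solving for [H⁺] gives log[H⁺] = -1.238, so pH = 1.24.

pH = 1.24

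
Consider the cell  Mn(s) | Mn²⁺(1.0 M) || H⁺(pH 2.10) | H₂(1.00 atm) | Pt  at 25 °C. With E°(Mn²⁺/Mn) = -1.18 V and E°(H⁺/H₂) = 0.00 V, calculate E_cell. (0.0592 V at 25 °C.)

The hydrogen couple is the cathode, so E°_cell = 1.18 V; n = 2.
[H⁺] = 10^(−2.10) = 0.0079 M, and Q = [Mn²⁺]·P(H₂) / [H⁺]^2 = 1.58 × 10^4.
E = E° − (0.0592/2) log Q = 1.18 − (0.0592/2)(4.200) = 1.056 V.

1.06 V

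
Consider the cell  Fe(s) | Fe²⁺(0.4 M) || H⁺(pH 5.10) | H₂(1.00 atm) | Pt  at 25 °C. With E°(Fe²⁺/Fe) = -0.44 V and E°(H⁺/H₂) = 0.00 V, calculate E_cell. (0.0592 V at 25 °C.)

The hydrogen couple is the cathode, so E°_cell = 0.44 V; n = 2.
[H⁺] = 10^(−5.10) = 7.9 × 10^-6 M, and Q = [Fe²⁺]·P(H₂) / [H⁺]^2 = 6.34 × 10^9.
E = E° − (0.0592/2) log Q = 0.44 − (0.0592/2)(9.802) = 0.150 V.

0.15 V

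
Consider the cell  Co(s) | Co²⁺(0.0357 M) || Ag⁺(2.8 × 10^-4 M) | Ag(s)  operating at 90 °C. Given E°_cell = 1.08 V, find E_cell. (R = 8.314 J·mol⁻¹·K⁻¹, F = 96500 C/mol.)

Balancing electrons gives n = 2; the reaction quotient is Q = [Co²⁺]/[Ag⁺]^2 = 4.55 × 10^5.
E = E° − (RT/nF) ln Q = 1.08 − (8.314×363)/(2×96500) × (13.029) = 1.080 − 0.204 = 0.876 V.

0.876 V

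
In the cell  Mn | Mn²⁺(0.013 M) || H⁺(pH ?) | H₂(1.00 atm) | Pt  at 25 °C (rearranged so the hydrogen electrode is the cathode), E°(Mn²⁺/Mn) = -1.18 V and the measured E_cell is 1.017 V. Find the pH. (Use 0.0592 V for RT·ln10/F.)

pH = 3.70

E°_cell = 1.18 V and n = 2.
log Q = n(E° − E)/0.0592 = 2×(1.18 − 1.017)/0.0592 = 5.507.
With Q = [Mn²⁺]·P(H₂) / [H⁺]^2, solving for [H⁺] gives log[H⁺] = -3.696, so pH = 3.70.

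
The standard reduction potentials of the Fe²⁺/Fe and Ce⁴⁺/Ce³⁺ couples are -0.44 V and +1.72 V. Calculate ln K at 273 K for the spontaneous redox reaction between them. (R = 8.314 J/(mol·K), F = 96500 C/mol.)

ln K = 183.7

E°_cell = +1.72 − (-0.44) = 2.16 V, with n = 2 electrons transferred.
At equilibrium E = 0, so the Nernst equation gives ln K = nFE°/RT = (2)(96500)(2.16)/((8.314)(273)) = 183.67.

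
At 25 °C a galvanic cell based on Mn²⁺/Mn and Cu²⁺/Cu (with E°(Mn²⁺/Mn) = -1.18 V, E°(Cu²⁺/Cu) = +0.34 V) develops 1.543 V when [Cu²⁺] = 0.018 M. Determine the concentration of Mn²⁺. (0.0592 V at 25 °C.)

From the Nernst equation, log Q = n(E° − E)/0.0592 = 2(1.52 − 1.543)/0.0592 = -0.777, so Q = 0.167.
With Q = [Mn²⁺]/[Cu²⁺] and the known concentrations, [Mn²⁺] in the numerator gives [Mn²⁺] = 0.003 M.

0.003 M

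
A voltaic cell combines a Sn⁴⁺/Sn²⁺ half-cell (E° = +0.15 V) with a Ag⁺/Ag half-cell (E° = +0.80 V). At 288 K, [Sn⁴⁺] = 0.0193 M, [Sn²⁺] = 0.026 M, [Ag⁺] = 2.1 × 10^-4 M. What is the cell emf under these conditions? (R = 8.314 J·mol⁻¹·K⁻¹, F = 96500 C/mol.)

0.444 V

The Ag⁺/Ag couple has the higher reduction potential and acts as the cathode, so E°_cell = +0.80 − (+0.15) = 0.65 V.
Balancing electrons gives n = 2; the reaction quotient is Q = [Sn⁴⁺]/([Sn²⁺]·[Ag⁺]^2) = 1.68 × 10^7.
E = E° − (RT/nF) ln Q = 0.65 − (8.314×288)/(2×96500) × (16.639) = 0.650 − 0.206 = 0.444 V.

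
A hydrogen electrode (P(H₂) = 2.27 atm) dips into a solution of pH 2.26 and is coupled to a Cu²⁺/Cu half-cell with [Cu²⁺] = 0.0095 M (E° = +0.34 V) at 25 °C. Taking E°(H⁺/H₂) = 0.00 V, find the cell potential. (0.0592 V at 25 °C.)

0.42 V

The Cu²⁺/Cu couple is the cathode, so E°_cell = 0.34 V; n = 2.
[H⁺] = 10^(−2.26) = 0.0055 M, and Q = [H⁺]^2 / ([Cu²⁺]·P(H₂)) = 0.00140.
E = E° − (0.0592/2) log Q = 0.34 − (0.0592/2)(-2.854) = 0.424 V.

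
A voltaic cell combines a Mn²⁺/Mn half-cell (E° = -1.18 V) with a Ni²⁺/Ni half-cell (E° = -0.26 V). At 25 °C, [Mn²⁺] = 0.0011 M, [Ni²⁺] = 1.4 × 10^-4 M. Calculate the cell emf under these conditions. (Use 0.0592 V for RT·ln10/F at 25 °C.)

The Ni²⁺/Ni couple has the higher reduction potential and acts as the cathode, so E°_cell = -0.26 − (-1.18) = 0.92 V.
Balancing electrons gives n = 2; the reaction quotient is Q = [Mn²⁺]/[Ni²⁺] = 7.86.
At 25 °C, E = E° − (0.0592/n) log Q = 0.92 − (0.0592/2)(0.895) = 0.920 − 0.026 = 0.894 V.

0.894 V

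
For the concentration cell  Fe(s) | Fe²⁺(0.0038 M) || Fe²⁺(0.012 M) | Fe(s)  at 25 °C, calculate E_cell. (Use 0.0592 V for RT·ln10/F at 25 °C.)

Both half-cells are Fe²⁺/Fe, so E°_cell = 0. The concentrated side is the cathode; the cell reaction moves Fe²⁺ from high to low concentration with n = 2.
Q = [Fe²⁺]_dilute/[Fe²⁺]_conc = 0.0038/0.012 = 0.317.
E = 0 − (0.0592/2) log Q = −(0.0592/2)(-0.499) = 0.0148 V.

0.015 V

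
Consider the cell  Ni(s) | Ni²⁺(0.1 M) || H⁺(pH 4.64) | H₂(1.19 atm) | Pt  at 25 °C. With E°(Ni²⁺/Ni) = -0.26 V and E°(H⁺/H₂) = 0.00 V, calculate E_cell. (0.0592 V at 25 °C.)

The hydrogen couple is the cathode, so E°_cell = 0.26 V; n = 2.
[H⁺] = 10^(−4.64) = 2.3 × 10^-5 M, and Q = [Ni²⁺]·P(H₂) / [H⁺]^2 = 2.27 × 10^8.
E = E° − (0.0592/2) log Q = 0.26 − (0.0592/2)(8.356) = 0.013 V.

0.013 V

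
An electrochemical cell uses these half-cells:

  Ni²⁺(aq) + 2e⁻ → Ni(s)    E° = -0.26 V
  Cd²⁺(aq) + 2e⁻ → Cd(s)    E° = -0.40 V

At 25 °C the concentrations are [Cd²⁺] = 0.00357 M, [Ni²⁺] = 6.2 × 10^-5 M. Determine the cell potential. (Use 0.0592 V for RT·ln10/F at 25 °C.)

The Ni²⁺/Ni couple has the higher reduction potential and acts as the cathode, so E°_cell = -0.26 − (-0.40) = 0.14 V.
Balancing electrons gives n = 2; the reaction quotient is Q = [Cd²⁺]/[Ni²⁺] = 57.6.
At 25 °C, E = E° − (0.0592/n) log Q = 0.14 − (0.0592/2)(1.760) = 0.140 − 0.052 = 0.088 V.

0.088 V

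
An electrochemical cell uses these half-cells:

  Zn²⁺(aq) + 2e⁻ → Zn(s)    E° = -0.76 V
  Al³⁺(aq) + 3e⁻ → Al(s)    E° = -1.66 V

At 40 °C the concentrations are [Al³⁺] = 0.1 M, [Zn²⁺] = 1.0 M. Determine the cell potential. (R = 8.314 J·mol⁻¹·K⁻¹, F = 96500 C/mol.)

The Zn²⁺/Zn couple has the higher reduction potential and acts as the cathode, so E°_cell = -0.76 − (-1.66) = 0.90 V.
Balancing electrons gives n = 6; the reaction quotient is Q = [Al³⁺]^2/[Zn²⁺]^3 = 0.0100.
E = E° − (RT/nF) ln Q = 0.90 − (8.314×313)/(6×96500) × (-4.605) = 0.900 + 0.021 = 0.921 V.

0.921 V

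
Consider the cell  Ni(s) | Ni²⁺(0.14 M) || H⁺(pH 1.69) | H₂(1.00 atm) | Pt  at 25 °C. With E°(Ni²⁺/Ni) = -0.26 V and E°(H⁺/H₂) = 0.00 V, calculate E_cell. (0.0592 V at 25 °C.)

0.19 V

The hydrogen couple is the cathode, so E°_cell = 0.26 V; n = 2.
[H⁺] = 10^(−1.69) = 0.020 M, and Q = [Ni²⁺]·P(H₂) / [H⁺]^2 = 336.
E = E° − (0.0592/2) log Q = 0.26 − (0.0592/2)(2.526) = 0.185 V.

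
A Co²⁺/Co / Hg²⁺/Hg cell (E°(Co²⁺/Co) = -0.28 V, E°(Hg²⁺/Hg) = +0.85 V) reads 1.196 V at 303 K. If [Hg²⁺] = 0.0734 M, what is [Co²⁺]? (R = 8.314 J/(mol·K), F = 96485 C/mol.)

4.7 × 10^-4 M

From the Nernst equation, ln Q = nF(E° − E)/RT = 2×96485×(1.13 − 1.196)/(8.314×303) = -5.056, so Q = 0.00637.
With Q = [Co²⁺]/[Hg²⁺] and the known concentrations, [Co²⁺] in the numerator gives [Co²⁺] = 4.7 × 10^-4 M.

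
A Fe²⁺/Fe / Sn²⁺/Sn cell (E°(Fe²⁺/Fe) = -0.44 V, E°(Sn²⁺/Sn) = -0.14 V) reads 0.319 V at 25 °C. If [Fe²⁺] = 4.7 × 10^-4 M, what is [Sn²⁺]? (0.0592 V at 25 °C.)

From the Nernst equation, log Q = n(E° − E)/0.0592 = 2(0.30 − 0.319)/0.0592 = -0.642, so Q = 0.228.
With Q = [Fe²⁺]/[Sn²⁺] and the known concentrations, [Sn²⁺] in the denominator gives [Sn²⁺] = 0.0021 M.

0.0021 M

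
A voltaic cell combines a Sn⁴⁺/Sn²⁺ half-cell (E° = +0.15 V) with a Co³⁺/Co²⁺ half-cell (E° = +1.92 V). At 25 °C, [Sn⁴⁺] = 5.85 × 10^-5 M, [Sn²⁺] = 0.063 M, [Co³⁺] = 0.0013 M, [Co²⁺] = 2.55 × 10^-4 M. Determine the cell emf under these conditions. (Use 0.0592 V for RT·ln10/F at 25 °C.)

The Co³⁺/Co²⁺ couple has the higher reduction potential and acts as the cathode, so E°_cell = +1.92 − (+0.15) = 1.77 V.
Balancing electrons gives n = 2; the reaction quotient is Q = [Sn⁴⁺]·[Co²⁺]^2/([Sn²⁺]·[Co³⁺]^2) = 3.57 × 10^-5.
At 25 °C, E = E° − (0.0592/n) log Q = 1.77 − (0.0592/2)(-4.447) = 1.770 + 0.132 = 1.902 V.

1.90 V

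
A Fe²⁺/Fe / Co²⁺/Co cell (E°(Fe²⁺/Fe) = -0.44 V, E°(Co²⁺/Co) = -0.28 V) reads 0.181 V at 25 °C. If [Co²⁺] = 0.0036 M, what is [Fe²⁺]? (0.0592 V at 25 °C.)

From the Nernst equation, log Q = n(E° − E)/0.0592 = 2(0.16 − 0.181)/0.0592 = -0.709, so Q = 0.195.
With Q = [Fe²⁺]/[Co²⁺] and the known concentrations, [Fe²⁺] in the numerator gives [Fe²⁺] = 7 × 10^-4 M.

7 × 10^-4 M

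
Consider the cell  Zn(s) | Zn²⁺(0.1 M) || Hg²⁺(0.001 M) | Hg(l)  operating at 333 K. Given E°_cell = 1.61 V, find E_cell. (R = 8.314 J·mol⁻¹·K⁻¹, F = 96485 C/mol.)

1.54 V

Balancing electrons gives n = 2; the reaction quotient is Q = [Zn²⁺]/[Hg²⁺] = 100.
E = E° − (RT/nF) ln Q = 1.61 − (8.314×333)/(2×96485) × (4.605) = 1.610 − 0.066 = 1.544 V.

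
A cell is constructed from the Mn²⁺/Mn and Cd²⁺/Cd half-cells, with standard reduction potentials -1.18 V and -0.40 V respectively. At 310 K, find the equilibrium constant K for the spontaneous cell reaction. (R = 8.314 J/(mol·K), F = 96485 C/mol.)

2.3 × 10^25

E°_cell = -0.40 − (-1.18) = 0.78 V, with n = 2 electrons transferred.
At equilibrium E = 0, so the Nernst equation gives ln K = nFE°/RT = (2)(96485)(0.78)/((8.314)(310)) = 58.40.
K = e^58.40 = 2.3 × 10^25.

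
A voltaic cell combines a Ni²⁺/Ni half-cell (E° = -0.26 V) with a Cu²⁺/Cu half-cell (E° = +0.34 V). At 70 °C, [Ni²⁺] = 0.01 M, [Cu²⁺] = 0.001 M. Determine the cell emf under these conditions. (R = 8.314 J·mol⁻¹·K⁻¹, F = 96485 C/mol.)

The Cu²⁺/Cu couple has the higher reduction potential and acts as the cathode, so E°_cell = +0.34 − (-0.26) = 0.60 V.
Balancing electrons gives n = 2; the reaction quotient is Q = [Ni²⁺]/[Cu²⁺] = 10.0.
E = E° − (RT/nF) ln Q = 0.60 − (8.314×343)/(2×96485) × (2.303) = 0.600 − 0.034 = 0.566 V.

0.566 V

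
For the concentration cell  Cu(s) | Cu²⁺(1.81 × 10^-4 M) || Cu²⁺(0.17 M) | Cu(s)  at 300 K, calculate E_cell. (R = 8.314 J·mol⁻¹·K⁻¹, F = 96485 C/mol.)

0.088 V

Both half-cells are Cu²⁺/Cu, so E°_cell = 0. The concentrated side is the cathode; the cell reaction moves Cu²⁺ from high to low concentration with n = 2.
Q = [Cu²⁺]_dilute/[Cu²⁺]_conc = 1.81 × 10^-4/0.17 = 0.00106.
E = 0 − (RT/nF) ln Q = −((8.314×300)/(2×96485))(-6.845) = 0.0885 V.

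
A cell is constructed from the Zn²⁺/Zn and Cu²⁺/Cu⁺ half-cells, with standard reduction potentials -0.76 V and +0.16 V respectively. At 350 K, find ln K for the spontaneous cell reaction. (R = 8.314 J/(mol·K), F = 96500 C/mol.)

E°_cell = +0.16 − (-0.76) = 0.92 V, with n = 2 electrons transferred.
At equilibrium E = 0, so the Nernst equation gives ln K = nFE°/RT = (2)(96500)(0.92)/((8.314)(350)) = 61.02.

ln K = 61.0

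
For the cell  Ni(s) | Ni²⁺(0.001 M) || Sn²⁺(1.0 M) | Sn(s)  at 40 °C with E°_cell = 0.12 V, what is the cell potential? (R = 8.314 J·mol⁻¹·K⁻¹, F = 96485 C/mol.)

0.213 V

Balancing electrons gives n = 2; the reaction quotient is Q = [Ni²⁺]/[Sn²⁺] = 0.00100.
E = E° − (RT/nF) ln Q = 0.12 − (8.314×313)/(2×96485) × (-6.908) = 0.120 + 0.093 = 0.213 V.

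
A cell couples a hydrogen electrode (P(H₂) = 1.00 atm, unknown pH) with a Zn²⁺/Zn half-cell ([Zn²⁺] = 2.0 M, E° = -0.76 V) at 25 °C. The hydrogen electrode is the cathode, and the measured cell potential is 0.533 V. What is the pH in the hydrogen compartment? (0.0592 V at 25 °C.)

E°_cell = 0.76 V and n = 2.
log Q = n(E° − E)/0.0592 = 2×(0.76 − 0.533)/0.0592 = 7.669.
With Q = [Zn²⁺]·P(H₂) / [H⁺]^2, solving for [H⁺] gives log[H⁺] = -3.684, so pH = 3.68.

pH = 3.68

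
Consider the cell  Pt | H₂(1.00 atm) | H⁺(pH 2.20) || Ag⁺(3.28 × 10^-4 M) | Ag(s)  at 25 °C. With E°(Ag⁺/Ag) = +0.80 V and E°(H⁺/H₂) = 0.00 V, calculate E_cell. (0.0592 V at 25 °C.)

The Ag⁺/Ag couple is the cathode, so E°_cell = 0.80 V; n = 2.
[H⁺] = 10^(−2.20) = 0.0063 M, and Q = [H⁺]^2 / ([Ag⁺]^2·P(H₂)) = 370.
E = E° − (0.0592/2) log Q = 0.80 − (0.0592/2)(2.568) = 0.724 V.

0.72 V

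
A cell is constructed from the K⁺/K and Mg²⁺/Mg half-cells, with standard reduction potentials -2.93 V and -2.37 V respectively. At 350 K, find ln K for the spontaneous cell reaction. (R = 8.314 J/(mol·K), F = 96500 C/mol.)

ln K = 37.1

E°_cell = -2.37 − (-2.93) = 0.56 V, with n = 2 electrons transferred.
At equilibrium E = 0, so the Nernst equation gives ln K = nFE°/RT = (2)(96500)(0.56)/((8.314)(350)) = 37.14.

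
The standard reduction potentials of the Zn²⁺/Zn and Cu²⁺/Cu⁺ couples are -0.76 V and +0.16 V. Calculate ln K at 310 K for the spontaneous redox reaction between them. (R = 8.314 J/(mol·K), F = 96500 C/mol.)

E°_cell = +0.16 − (-0.76) = 0.92 V, with n = 2 electrons transferred.
At equilibrium E = 0, so the Nernst equation gives ln K = nFE°/RT = (2)(96500)(0.92)/((8.314)(310)) = 68.89.

ln K = 68.9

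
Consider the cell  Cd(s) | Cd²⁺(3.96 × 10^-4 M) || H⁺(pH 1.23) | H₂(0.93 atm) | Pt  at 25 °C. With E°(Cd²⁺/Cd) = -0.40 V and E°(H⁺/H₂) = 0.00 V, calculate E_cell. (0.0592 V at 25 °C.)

0.43 V

The hydrogen couple is the cathode, so E°_cell = 0.40 V; n = 2.
[H⁺] = 10^(−1.23) = 0.059 M, and Q = [Cd²⁺]·P(H₂) / [H⁺]^2 = 0.106.
E = E° − (0.0592/2) log Q = 0.40 − (0.0592/2)(-0.974) = 0.429 V.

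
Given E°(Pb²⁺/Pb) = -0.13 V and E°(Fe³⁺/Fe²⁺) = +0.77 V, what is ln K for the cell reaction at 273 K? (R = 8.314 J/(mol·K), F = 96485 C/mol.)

ln K = 76.5

E°_cell = +0.77 − (-0.13) = 0.90 V, with n = 2 electrons transferred.
At equilibrium E = 0, so the Nernst equation gives ln K = nFE°/RT = (2)(96485)(0.90)/((8.314)(273)) = 76.52.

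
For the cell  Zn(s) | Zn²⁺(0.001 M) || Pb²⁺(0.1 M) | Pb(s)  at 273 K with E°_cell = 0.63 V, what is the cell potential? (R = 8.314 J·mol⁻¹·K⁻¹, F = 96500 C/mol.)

0.684 V

Balancing electrons gives n = 2; the reaction quotient is Q = [Zn²⁺]/[Pb²⁺] = 0.0100.
E = E° − (RT/nF) ln Q = 0.63 − (8.314×273)/(2×96500) × (-4.605) = 0.630 + 0.054 = 0.684 V.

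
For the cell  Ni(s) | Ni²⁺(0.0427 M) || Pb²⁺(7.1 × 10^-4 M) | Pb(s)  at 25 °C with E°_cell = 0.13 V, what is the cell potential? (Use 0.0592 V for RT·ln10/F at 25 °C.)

0.077 V

Balancing electrons gives n = 2; the reaction quotient is Q = [Ni²⁺]/[Pb²⁺] = 60.1.
At 25 °C, E = E° − (0.0592/n) log Q = 0.13 − (0.0592/2)(1.779) = 0.130 − 0.053 = 0.077 V.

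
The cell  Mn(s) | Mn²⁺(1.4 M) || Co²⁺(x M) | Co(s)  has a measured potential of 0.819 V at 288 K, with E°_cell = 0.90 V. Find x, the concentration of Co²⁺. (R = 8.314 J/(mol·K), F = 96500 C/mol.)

0.002 M

From the Nernst equation, ln Q = nF(E° − E)/RT = 2×96500×(0.90 − 0.819)/(8.314×288) = 6.529, so Q = 685.
With Q = [Mn²⁺]/[Co²⁺] and the known concentrations, [Co²⁺] in the denominator gives [Co²⁺] = 0.002 M.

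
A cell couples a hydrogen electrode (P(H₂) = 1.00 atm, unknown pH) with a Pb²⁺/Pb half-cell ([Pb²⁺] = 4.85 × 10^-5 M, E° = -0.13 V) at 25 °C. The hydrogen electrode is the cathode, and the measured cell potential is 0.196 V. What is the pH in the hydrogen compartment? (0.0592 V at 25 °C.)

pH = 1.04

E°_cell = 0.13 V and n = 2.
log Q = n(E° − E)/0.0592 = 2×(0.13 − 0.196)/0.0592 = -2.230.
With Q = [Pb²⁺]·P(H₂) / [H⁺]^2, solving for [H⁺] gives log[H⁺] = -1.042, so pH = 1.04.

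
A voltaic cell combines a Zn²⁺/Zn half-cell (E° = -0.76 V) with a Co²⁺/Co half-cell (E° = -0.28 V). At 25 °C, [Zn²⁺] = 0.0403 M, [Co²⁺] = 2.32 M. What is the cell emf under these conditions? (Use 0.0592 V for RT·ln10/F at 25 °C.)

The Co²⁺/Co couple has the higher reduction potential and acts as the cathode, so E°_cell = -0.28 − (-0.76) = 0.48 V.
Balancing electrons gives n = 2; the reaction quotient is Q = [Zn²⁺]/[Co²⁺] = 0.0174.
At 25 °C, E = E° − (0.0592/n) log Q = 0.48 − (0.0592/2)(-1.760) = 0.480 + 0.052 = 0.532 V.

0.532 V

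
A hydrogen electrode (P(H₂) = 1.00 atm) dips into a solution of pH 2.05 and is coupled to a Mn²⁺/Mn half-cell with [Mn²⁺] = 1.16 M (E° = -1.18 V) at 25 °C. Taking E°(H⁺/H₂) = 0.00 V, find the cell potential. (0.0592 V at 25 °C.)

The hydrogen couple is the cathode, so E°_cell = 1.18 V; n = 2.
[H⁺] = 10^(−2.05) = 0.0089 M, and Q = [Mn²⁺]·P(H₂) / [H⁺]^2 = 1.46 × 10^4.
E = E° − (0.0592/2) log Q = 1.18 − (0.0592/2)(4.164) = 1.057 V.

1.06 V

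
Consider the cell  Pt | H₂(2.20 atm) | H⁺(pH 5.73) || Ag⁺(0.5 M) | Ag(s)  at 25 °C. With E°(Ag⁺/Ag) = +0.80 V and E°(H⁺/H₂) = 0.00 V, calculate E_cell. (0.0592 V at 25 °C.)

The Ag⁺/Ag couple is the cathode, so E°_cell = 0.80 V; n = 2.
[H⁺] = 10^(−5.73) = 1.9 × 10^-6 M, and Q = [H⁺]^2 / ([Ag⁺]^2·P(H₂)) = 6.3 × 10^-12.
E = E° − (0.0592/2) log Q = 0.80 − (0.0592/2)(-11.200) = 1.132 V.

1.13 V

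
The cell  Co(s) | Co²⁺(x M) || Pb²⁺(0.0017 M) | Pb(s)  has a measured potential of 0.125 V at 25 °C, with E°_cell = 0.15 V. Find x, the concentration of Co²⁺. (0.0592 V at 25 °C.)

From the Nernst equation, log Q = n(E° − E)/0.0592 = 2(0.15 − 0.125)/0.0592 = 0.845, so Q = 6.99.
With Q = [Co²⁺]/[Pb²⁺] and the known concentrations, [Co²⁺] in the numerator gives [Co²⁺] = 0.012 M.

0.012 M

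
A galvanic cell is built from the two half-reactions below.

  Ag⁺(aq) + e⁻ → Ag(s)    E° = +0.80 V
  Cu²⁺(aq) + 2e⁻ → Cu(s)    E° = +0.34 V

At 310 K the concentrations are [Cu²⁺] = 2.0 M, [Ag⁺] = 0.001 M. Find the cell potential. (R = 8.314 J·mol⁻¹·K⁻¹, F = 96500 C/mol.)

The Ag⁺/Ag couple has the higher reduction potential and acts as the cathode, so E°_cell = +0.80 − (+0.34) = 0.46 V.
Balancing electrons gives n = 2; the reaction quotient is Q = [Cu²⁺]/[Ag⁺]^2 = 2 × 10^6.
E = E° − (RT/nF) ln Q = 0.46 − (8.314×310)/(2×96500) × (14.509) = 0.460 − 0.194 = 0.266 V.

0.266 V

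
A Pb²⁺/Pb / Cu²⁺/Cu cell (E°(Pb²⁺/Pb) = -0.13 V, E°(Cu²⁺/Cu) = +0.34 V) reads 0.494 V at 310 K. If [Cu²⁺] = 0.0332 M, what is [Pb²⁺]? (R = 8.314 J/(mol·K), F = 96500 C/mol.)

From the Nernst equation, ln Q = nF(E° − E)/RT = 2×96500×(0.47 − 0.494)/(8.314×310) = -1.797, so Q = 0.166.
With Q = [Pb²⁺]/[Cu²⁺] and the known concentrations, [Pb²⁺] in the numerator gives [Pb²⁺] = 0.0055 M.

0.0055 M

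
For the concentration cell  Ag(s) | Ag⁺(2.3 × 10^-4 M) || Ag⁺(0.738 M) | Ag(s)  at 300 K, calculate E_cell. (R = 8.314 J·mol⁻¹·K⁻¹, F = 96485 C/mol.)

0.21 V

Both half-cells are Ag⁺/Ag, so E°_cell = 0. The concentrated side is the cathode; the cell reaction moves Ag⁺ from high to low concentration with n = 1.
Q = [Ag⁺]_dilute/[Ag⁺]_conc = 2.3 × 10^-4/0.738 = 3.12 × 10^-4.
E = 0 − (RT/nF) ln Q = −((8.314×300)/(1×96485))(-8.074) = 0.2087 V.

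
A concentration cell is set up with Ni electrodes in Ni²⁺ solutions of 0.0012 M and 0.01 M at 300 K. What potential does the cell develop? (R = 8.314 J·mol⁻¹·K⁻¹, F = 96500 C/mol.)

Both half-cells are Ni²⁺/Ni, so E°_cell = 0. The concentrated side is the cathode; the cell reaction moves Ni²⁺ from high to low concentration with n = 2.
Q = [Ni²⁺]_dilute/[Ni²⁺]_conc = 0.0012/0.01 = 0.120.
E = 0 − (RT/nF) ln Q = −((8.314×300)/(2×96500))(-2.120) = 0.0274 V.

0.027 V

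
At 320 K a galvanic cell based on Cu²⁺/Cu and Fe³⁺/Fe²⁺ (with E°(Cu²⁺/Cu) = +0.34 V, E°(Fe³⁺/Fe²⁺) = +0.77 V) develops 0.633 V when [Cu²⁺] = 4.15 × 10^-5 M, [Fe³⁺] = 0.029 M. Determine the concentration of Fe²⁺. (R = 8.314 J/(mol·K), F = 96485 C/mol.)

From the Nernst equation, ln Q = nF(E° − E)/RT = 2×96485×(0.43 − 0.633)/(8.314×320) = -14.724, so Q = 4.03 × 10^-7.
With Q = [Cu²⁺]·[Fe²⁺]^2/[Fe³⁺]^2 and the known concentrations, [Fe²⁺]^2 in the numerator gives [Fe²⁺] = 0.0029 M.

0.0029 M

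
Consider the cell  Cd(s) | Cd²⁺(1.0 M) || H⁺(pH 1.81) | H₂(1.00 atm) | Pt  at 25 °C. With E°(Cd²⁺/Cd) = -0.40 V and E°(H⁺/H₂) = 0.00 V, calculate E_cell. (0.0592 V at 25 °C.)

The hydrogen couple is the cathode, so E°_cell = 0.40 V; n = 2.
[H⁺] = 10^(−1.81) = 0.015 M, and Q = [Cd²⁺]·P(H₂) / [H⁺]^2 = 4170.
E = E° − (0.0592/2) log Q = 0.40 − (0.0592/2)(3.620) = 0.293 V.

0.29 V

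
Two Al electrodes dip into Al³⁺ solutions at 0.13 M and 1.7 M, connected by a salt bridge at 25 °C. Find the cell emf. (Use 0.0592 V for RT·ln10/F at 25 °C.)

Both half-cells are Al³⁺/Al, so E°_cell = 0. The concentrated side is the cathode; the cell reaction moves Al³⁺ from high to low concentration with n = 3.
Q = [Al³⁺]_dilute/[Al³⁺]_conc = 0.13/1.7 = 0.0765.
E = 0 − (0.0592/3) log Q = −(0.0592/3)(-1.117) = 0.0220 V.

0.022 V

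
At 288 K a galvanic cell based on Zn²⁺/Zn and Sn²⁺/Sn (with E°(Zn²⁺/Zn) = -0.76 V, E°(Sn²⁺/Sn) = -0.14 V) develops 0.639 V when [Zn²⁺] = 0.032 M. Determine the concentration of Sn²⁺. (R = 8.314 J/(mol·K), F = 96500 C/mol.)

From the Nernst equation, ln Q = nF(E° − E)/RT = 2×96500×(0.62 − 0.639)/(8.314×288) = -1.531, so Q = 0.216.
With Q = [Zn²⁺]/[Sn²⁺] and the known concentrations, [Sn²⁺] in the denominator gives [Sn²⁺] = 0.15 M.

0.15 M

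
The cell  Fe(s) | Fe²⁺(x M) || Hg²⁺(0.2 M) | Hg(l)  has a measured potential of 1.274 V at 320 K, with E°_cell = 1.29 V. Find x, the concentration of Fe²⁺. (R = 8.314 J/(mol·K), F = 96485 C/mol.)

0.64 M

From the Nernst equation, ln Q = nF(E° − E)/RT = 2×96485×(1.29 − 1.274)/(8.314×320) = 1.161, so Q = 3.19.
With Q = [Fe²⁺]/[Hg²⁺] and the known concentrations, [Fe²⁺] in the numerator gives [Fe²⁺] = 0.64 M.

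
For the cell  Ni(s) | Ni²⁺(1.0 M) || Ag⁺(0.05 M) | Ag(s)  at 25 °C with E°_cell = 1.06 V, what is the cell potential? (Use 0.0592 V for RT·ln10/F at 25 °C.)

Balancing electrons gives n = 2; the reaction quotient is Q = [Ni²⁺]/[Ag⁺]^2 = 400.
At 25 °C, E = E° − (0.0592/n) log Q = 1.06 − (0.0592/2)(2.602) = 1.060 − 0.077 = 0.983 V.

0.983 V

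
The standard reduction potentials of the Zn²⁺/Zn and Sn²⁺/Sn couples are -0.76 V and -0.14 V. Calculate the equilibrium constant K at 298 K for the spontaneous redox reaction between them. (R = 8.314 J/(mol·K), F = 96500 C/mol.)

9.4 × 10^20

E°_cell = -0.14 − (-0.76) = 0.62 V, with n = 2 electrons transferred.
At equilibrium E = 0, so the Nernst equation gives ln K = nFE°/RT = (2)(96500)(0.62)/((8.314)(298)) = 48.30.
K = e^48.30 = 9.4 × 10^20.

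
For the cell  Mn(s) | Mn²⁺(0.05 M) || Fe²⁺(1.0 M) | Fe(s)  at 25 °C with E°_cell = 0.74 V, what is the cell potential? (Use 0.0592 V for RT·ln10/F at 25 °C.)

Balancing electrons gives n = 2; the reaction quotient is Q = [Mn²⁺]/[Fe²⁺] = 0.0500.
At 25 °C, E = E° − (0.0592/n) log Q = 0.74 − (0.0592/2)(-1.301) = 0.740 + 0.039 = 0.779 V.

0.779 V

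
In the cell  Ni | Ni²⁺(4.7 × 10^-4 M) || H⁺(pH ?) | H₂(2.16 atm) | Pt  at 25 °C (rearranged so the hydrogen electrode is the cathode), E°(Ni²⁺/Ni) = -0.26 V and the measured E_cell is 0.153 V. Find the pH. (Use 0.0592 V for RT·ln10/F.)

E°_cell = 0.26 V and n = 2.
log Q = n(E° − E)/0.0592 = 2×(0.26 − 0.153)/0.0592 = 3.615.
With Q = [Ni²⁺]·P(H₂) / [H⁺]^2, solving for [H⁺] gives log[H⁺] = -3.304, so pH = 3.30.

pH = 3.30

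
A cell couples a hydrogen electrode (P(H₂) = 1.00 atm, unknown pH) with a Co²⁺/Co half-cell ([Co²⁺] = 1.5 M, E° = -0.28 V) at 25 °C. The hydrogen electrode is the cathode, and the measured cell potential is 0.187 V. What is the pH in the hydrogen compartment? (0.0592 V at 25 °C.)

E°_cell = 0.28 V and n = 2.
log Q = n(E° − E)/0.0592 = 2×(0.28 − 0.187)/0.0592 = 3.142.
With Q = [Co²⁺]·P(H₂) / [H⁺]^2, solving for [H⁺] gives log[H⁺] = -1.483, so pH = 1.48.

pH = 1.48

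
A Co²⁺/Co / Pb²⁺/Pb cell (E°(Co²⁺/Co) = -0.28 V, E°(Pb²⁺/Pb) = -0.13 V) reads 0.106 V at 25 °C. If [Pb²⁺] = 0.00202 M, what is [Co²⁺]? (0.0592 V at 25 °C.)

From the Nernst equation, log Q = n(E° − E)/0.0592 = 2(0.15 − 0.106)/0.0592 = 1.486, so Q = 30.7.
With Q = [Co²⁺]/[Pb²⁺] and the known concentrations, [Co²⁺] in the numerator gives [Co²⁺] = 0.062 M.

0.062 M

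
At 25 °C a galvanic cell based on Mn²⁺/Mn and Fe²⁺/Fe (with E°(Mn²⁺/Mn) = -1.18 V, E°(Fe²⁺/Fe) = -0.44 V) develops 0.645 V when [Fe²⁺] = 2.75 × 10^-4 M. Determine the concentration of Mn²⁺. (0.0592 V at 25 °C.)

0.45 M

From the Nernst equation, log Q = n(E° − E)/0.0592 = 2(0.74 − 0.645)/0.0592 = 3.209, so Q = 1620.
With Q = [Mn²⁺]/[Fe²⁺] and the known concentrations, [Mn²⁺] in the numerator gives [Mn²⁺] = 0.45 M.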